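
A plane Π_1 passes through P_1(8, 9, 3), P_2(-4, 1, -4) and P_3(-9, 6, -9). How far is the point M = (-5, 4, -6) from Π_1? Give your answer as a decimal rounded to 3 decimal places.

0.392

P_1P_2 = (-12, -8, -7), P_1P_3 = (-17, -3, -12); a normal to Π_1 is P_1P_2 × P_1P_3 = (75, -25, -100).
Using P_1: Π_1 has equation 75x - 25y - 100z = 75.
n·M − d = (75)·(-5) + (-25)·(4) + (-100)·(-6) − 75 = 50; |n| = √16250.
Distance = |50| / √16250 = 50/√16250 ≈ 0.392.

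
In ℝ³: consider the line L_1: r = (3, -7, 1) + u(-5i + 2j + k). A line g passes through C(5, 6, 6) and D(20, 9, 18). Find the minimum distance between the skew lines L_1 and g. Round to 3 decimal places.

8.805

A direction vector for g is D − C = (15, 3, 12).
Common perpendicular direction n = (-5, 2, 1) × (15, 3, 12) = (21, 75, -45).
With w = (5, 6, 6) − (3, -7, 1) = (2, 13, 5), w · n = 792.
Distance = |w · n| / |n| = |792| / √8091 ≈ 8.805.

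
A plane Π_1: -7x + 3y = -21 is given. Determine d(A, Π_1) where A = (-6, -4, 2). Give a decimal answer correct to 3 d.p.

6.697

n·A − d = (-7)·(-6) + (3)·(-4) + (0)·(2) − (-21) = 51; |n| = √58.
Distance = |51| / √58 = 51/√58 ≈ 6.697.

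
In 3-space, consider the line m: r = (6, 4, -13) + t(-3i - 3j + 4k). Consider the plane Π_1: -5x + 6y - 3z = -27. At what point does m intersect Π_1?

(-6, -8, 3)

Substitute r = (6, 4, -13) + t(-3, -3, 4) into the plane: 33 + (-15)t = -27, so t = 4.
Intersection: (6, 4, -13) + 4·(-3, -3, 4) = (-6, -8, 3).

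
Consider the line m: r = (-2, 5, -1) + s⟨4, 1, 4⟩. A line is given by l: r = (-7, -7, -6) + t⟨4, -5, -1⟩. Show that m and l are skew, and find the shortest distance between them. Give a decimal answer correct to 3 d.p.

Common perpendicular direction n = (4, 1, 4) × (4, -5, -1) = (19, 20, -24).
With w = (-7, -7, -6) − (-2, 5, -1) = (-5, -12, -5), w · n = -215.
Since n ≠ 0 the lines are not parallel, and w · n = -215 ≠ 0 so they do not intersect; hence they are skew.
Distance = |w · n| / |n| = |-215| / √1337 ≈ 5.880.

5.880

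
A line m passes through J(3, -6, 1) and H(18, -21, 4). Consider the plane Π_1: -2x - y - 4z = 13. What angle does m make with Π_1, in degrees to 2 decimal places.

15.96

A direction vector for m is H − J = (15, -15, 3).
sin θ = |n·v| / (|n||v|) = |-27| / (√21 · √459) = 0.27501.
θ ≈ 15.96°.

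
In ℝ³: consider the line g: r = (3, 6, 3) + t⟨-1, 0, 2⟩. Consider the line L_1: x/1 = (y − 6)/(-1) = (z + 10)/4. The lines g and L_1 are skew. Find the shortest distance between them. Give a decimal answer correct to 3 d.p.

2.967

L_1 has direction (1, -1, 4) through (0, 6, -10).
Common perpendicular direction n = (-1, 0, 2) × (1, -1, 4) = (2, 6, 1).
With w = (0, 6, -10) − (3, 6, 3) = (-3, 0, -13), w · n = -19.
Distance = |w · n| / |n| = |-19| / √41 ≈ 2.967.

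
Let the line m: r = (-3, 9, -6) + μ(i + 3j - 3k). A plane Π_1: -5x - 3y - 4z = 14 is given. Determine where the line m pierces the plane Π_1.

Substitute r = (-3, 9, -6) + t(1, 3, -3) into the plane: 12 + (-2)t = 14, so t = -1.
Intersection: (-3, 9, -6) + (-1)·(1, 3, -3) = (-4, 6, -3).

(-4, 6, -3)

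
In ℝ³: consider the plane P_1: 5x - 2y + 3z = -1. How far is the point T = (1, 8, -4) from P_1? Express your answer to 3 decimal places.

n·T − d = (5)·(1) + (-2)·(8) + (3)·(-4) − (-1) = -22; |n| = √38.
Distance = |-22| / √38 = 22/√38 ≈ 3.569.

3.569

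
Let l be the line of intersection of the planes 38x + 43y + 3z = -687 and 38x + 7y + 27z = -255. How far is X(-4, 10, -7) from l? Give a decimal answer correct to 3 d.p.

22.554

Direction of l: (38, 43, 3) × (38, 7, 27) = (1140, -912, -1368).
A point on l: solving the two plane equations with x = -12 gives (-12, -6, 9).
Taking (-12, -6, 9) on l with direction v = (1140, -912, -1368): w = X − (-12, -6, 9) = (8, 16, -16), and w × v = (-36480, -7296, -25536).
Distance = |w × v| / |v| = √2036109312 / √4002768 ≈ 22.554.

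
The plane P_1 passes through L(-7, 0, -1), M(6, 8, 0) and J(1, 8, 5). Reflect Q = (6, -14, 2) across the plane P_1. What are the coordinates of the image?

(-10, 14, -14)

LM = (13, 8, 1), LJ = (8, 8, 6); a normal to P_1 is LM × LJ = (40, -70, 40).
Using L: P_1 has equation 40x - 70y + 40z = -320.
λ = (n·Q − d)/|n|² = (1300 − (-320))/8100 = 1/5.
Reflection = Q − 2λn = (6, -14, 2) − (2/5)·(40, -70, 40) = (-10, 14, -14).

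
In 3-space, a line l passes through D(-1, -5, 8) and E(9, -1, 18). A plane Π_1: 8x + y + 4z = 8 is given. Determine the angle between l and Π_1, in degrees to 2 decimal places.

69.63

A direction vector for l is E − D = (10, 4, 10).
sin θ = |n·v| / (|n||v|) = |124| / (√81 · √216) = 0.93746.
θ ≈ 69.63°.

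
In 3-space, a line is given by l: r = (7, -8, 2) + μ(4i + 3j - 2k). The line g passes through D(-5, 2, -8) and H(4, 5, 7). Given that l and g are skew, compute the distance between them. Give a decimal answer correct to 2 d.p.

A direction vector for g is H − D = (9, 3, 15).
Common perpendicular direction n = (4, 3, -2) × (9, 3, 15) = (51, -78, -15).
With w = (-5, 2, -8) − (7, -8, 2) = (-12, 10, -10), w · n = -1242.
Distance = |w · n| / |n| = |-1242| / √8910 ≈ 13.16.

13.16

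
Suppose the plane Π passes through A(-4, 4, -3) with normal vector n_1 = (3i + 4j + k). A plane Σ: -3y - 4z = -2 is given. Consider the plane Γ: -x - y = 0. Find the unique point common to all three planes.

(-2, 2, -1)

Π: n_1·r = n_1·A gives 3x + 4y + z = 1.
Solving the 3×3 linear system 3x + 4y + z = 1, -3y - 4z = -2, -x - y = 0 (e.g. by elimination or Cramer's rule, determinant = 1) gives (-2, 2, -1).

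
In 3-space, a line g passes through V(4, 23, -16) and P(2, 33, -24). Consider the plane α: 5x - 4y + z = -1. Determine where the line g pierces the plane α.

(7, 8, -4)

A direction vector for g is P − V = (-2, 10, -8).
Substitute r = (4, 23, -16) + t(-2, 10, -8) into the plane: -88 + (-58)t = -1, so t = -3/2.
Intersection: (4, 23, -16) + (-3/2)·(-2, 10, -8) = (7, 8, -4).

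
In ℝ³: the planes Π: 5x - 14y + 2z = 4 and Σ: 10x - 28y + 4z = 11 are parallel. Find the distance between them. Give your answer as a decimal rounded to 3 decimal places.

0.100

Rescale Σ by 1/2: 5x - 14y + 2z = 11/2. Then distance = |4 − (11/2)| / √225 ≈ 0.100.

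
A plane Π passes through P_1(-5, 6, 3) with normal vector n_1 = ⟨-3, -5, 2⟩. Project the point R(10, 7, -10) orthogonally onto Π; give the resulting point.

(4, -3, -6)

Π: n_1·r = n_1·P_1 gives -3x - 5y + 2z = -9.
Foot = R − λn with λ = (n·R − d)/|n|² = (-85 − (-9))/38 = -2.
Foot = (10, 7, -10) − (-2)·(-3, -5, 2) = (4, -3, -6).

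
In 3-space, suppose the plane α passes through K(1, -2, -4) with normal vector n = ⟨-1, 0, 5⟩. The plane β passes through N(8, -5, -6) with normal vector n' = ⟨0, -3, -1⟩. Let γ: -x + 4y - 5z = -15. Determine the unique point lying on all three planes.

(6, -6, -3)

α: n·r = n·K gives -x + 5z = -21.
β: n'·r = n'·N gives -3y - z = 21.
Solving the 3×3 linear system -x + 5z = -21, -3y - z = 21, -x + 4y - 5z = -15 (e.g. by elimination or Cramer's rule, determinant = -34) gives (6, -6, -3).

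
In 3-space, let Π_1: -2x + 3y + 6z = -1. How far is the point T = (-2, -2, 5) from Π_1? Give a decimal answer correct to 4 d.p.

n·T − d = (-2)·(-2) + (3)·(-2) + (6)·(5) − (-1) = 29; |n| = √49.
Distance = |29| / √49 = 29/√49 ≈ 4.1429.

4.1429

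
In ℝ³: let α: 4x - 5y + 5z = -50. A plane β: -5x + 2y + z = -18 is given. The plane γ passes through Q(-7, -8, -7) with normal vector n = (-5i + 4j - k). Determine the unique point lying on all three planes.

(5, 7, -7)

γ: n·r = n·Q gives -5x + 4y - z = 10.
Solving the 3×3 linear system 4x - 5y + 5z = -50, -5x + 2y + z = -18, -5x + 4y - z = 10 (e.g. by elimination or Cramer's rule, determinant = -24) gives (5, 7, -7).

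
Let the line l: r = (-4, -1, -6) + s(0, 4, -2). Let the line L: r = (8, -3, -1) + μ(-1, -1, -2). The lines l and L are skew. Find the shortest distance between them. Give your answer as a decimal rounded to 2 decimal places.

Common perpendicular direction n = (0, 4, -2) × (-1, -1, -2) = (-10, 2, 4).
With w = (8, -3, -1) − (-4, -1, -6) = (12, -2, 5), w · n = -104.
Distance = |w · n| / |n| = |-104| / √120 ≈ 9.49.

9.49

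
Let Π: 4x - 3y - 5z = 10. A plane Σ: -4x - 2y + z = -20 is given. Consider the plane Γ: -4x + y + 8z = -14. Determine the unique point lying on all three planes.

Solving the 3×3 linear system 4x - 3y - 5z = 10, -4x - 2y + z = -20, -4x + y + 8z = -14 (e.g. by elimination or Cramer's rule, determinant = -92) gives (4, 2, 0).

(4, 2, 0)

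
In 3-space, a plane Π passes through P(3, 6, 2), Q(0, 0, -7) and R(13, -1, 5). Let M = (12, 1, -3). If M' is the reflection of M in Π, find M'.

(6, -5, 3)

PQ = (-3, -6, -9), PR = (10, -7, 3); a normal to Π is PQ × PR = (-81, -81, 81).
Using P: Π has equation -81x - 81y + 81z = -567.
λ = (n·M − d)/|n|² = (-1296 − (-567))/19683 = -1/27.
Reflection = M − 2λn = (12, 1, -3) − (-2/27)·(-81, -81, 81) = (6, -5, 3).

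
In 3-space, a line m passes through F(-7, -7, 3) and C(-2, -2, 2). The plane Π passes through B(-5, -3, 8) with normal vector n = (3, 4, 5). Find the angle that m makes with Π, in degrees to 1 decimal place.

36.4

A direction vector for m is C − F = (5, 5, -1).
Π: n·r = n·B gives 3x + 4y + 5z = 13.
sin θ = |n·v| / (|n||v|) = |30| / (√50 · √51) = 0.59409.
θ ≈ 36.4°.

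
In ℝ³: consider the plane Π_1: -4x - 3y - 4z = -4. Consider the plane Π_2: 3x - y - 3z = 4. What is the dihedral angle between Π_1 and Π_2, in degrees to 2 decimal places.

cos θ = |n₁·n₂| / (|n₁||n₂|) = |3| / (√41 · √19).
θ = arccos(0.10749) ≈ 83.83°.

83.83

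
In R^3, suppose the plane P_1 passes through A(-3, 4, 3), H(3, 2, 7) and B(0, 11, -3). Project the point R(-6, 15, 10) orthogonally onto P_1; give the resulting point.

(-3, 6, 1)

AH = (6, -2, 4), AB = (3, 7, -6); a normal to P_1 is AH × AB = (-16, 48, 48).
Using A: P_1 has equation -16x + 48y + 48z = 384.
Foot = R − λn with λ = (n·R − d)/|n|² = (1296 − 384)/4864 = 3/16.
Foot = (-6, 15, 10) − (3/16)·(-16, 48, 48) = (-3, 6, 1).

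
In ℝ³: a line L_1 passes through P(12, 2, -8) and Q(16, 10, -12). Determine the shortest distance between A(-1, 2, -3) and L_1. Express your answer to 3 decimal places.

A direction vector for L_1 is Q − P = (4, 8, -4).
Taking (12, 2, -8) on L_1 with direction v = (4, 8, -4): w = A − (12, 2, -8) = (-13, 0, 5), and w × v = (-40, -32, -104).
Distance = |w × v| / |v| = √13440 / √96 ≈ 11.832.

11.832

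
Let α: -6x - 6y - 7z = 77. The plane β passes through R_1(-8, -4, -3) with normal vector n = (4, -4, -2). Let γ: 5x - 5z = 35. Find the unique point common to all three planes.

β: n·r = n·R_1 gives 4x - 4y - 2z = -10.
Solving the 3×3 linear system -6x - 6y - 7z = 77, 4x - 4y - 2z = -10, 5x - 5z = 35 (e.g. by elimination or Cramer's rule, determinant = -320) gives (-4, 4, -11).

(-4, 4, -11)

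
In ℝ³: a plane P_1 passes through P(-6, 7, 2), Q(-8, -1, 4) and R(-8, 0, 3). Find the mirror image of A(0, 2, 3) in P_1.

PQ = (-2, -8, 2), PR = (-2, -7, 1); a normal to P_1 is PQ × PR = (6, -2, -2).
Using P: P_1 has equation 6x - 2y - 2z = -54.
λ = (n·A − d)/|n|² = (-10 − (-54))/44 = 1.
Reflection = A − 2λn = (0, 2, 3) − 2·(6, -2, -2) = (-12, 6, 7).

(-12, 6, 7)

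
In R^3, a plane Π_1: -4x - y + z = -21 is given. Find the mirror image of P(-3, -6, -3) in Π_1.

(13, -2, -7)

λ = (n·P − d)/|n|² = (15 − (-21))/18 = 2.
Reflection = P − 2λn = (-3, -6, -3) − 4·(-4, -1, 1) = (13, -2, -7).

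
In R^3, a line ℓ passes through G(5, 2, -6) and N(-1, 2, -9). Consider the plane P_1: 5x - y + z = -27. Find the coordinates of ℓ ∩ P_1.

(-3, 2, -10)

A direction vector for ℓ is N − G = (-6, 0, -3).
Substitute r = (5, 2, -6) + t(-6, 0, -3) into the plane: 17 + (-33)t = -27, so t = 4/3.
Intersection: (5, 2, -6) + (4/3)·(-6, 0, -3) = (-3, 2, -10).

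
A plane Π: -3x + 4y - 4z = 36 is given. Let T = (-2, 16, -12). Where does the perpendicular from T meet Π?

Foot = T − λn with λ = (n·T − d)/|n|² = (118 − 36)/41 = 2.
Foot = (-2, 16, -12) − 2·(-3, 4, -4) = (4, 8, -4).

(4, 8, -4)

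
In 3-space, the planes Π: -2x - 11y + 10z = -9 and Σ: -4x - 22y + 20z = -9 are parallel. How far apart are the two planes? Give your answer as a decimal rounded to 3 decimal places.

0.300

Rescale Σ by 1/2: -2x - 11y + 10z = -9/2. Then distance = |-9 − (-9/2)| / √225 ≈ 0.300.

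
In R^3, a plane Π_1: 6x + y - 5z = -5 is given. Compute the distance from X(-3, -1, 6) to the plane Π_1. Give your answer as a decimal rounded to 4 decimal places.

5.5880

n·X − d = (6)·(-3) + (1)·(-1) + (-5)·(6) − (-5) = -44; |n| = √62.
Distance = |-44| / √62 = 44/√62 ≈ 5.5880.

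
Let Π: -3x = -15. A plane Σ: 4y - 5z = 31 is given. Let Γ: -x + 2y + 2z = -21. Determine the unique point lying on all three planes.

(5, -1, -7)

Solving the 3×3 linear system -3x = -15, 4y - 5z = 31, -x + 2y + 2z = -21 (e.g. by elimination or Cramer's rule, determinant = -54) gives (5, -1, -7).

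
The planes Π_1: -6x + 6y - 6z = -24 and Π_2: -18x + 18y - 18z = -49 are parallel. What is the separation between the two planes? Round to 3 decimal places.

Rescale Π_2 by 1/3: -6x + 6y - 6z = -49/3. Then distance = |-24 − (-49/3)| / √108 ≈ 0.738.

0.738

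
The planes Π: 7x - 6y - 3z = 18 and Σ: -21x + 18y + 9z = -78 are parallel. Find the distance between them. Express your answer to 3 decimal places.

Rescale Σ by 1/(-3): 7x - 6y - 3z = 26. Then distance = |18 − 26| / √94 ≈ 0.825.

0.825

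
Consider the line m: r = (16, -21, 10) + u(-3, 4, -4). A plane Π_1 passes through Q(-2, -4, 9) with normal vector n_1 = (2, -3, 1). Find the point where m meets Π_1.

Π_1: n_1·r = n_1·Q gives 2x - 3y + z = 17.
Substitute r = (16, -21, 10) + t(-3, 4, -4) into the plane: 105 + (-22)t = 17, so t = 4.
Intersection: (16, -21, 10) + 4·(-3, 4, -4) = (4, -5, -6).

(4, -5, -6)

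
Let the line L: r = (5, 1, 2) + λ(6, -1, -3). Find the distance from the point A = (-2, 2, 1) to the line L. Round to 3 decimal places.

4.027

Taking (5, 1, 2) on L with direction v = (6, -1, -3): w = A − (5, 1, 2) = (-7, 1, -1), and w × v = (-4, -27, 1).
Distance = |w × v| / |v| = √746 / √46 ≈ 4.027.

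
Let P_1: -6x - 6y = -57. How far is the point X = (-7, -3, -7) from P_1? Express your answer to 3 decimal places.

n·X − d = (-6)·(-7) + (-6)·(-3) + (0)·(-7) − (-57) = 117; |n| = √72.
Distance = |117| / √72 = 117/√72 ≈ 13.789.

13.789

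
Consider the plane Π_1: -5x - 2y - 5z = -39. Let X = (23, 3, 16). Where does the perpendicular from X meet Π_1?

Foot = X − λn with λ = (n·X − d)/|n|² = (-201 − (-39))/54 = -3.
Foot = (23, 3, 16) − (-3)·(-5, -2, -5) = (8, -3, 1).

(8, -3, 1)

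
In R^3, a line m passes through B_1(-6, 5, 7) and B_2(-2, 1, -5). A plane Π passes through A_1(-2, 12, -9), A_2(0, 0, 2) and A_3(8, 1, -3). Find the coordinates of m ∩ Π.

(-4, 3, 1)

A direction vector for m is B_2 − B_1 = (4, -4, -12).
A_1A_2 = (2, -12, 11), A_1A_3 = (10, -11, 6); a normal to Π is A_1A_2 × A_1A_3 = (49, 98, 98).
Using A_1: Π has equation 49x + 98y + 98z = 196.
Substitute r = (-6, 5, 7) + t(4, -4, -12) into the plane: 882 + (-1372)t = 196, so t = 1/2.
Intersection: (-6, 5, 7) + (1/2)·(4, -4, -12) = (-4, 3, 1).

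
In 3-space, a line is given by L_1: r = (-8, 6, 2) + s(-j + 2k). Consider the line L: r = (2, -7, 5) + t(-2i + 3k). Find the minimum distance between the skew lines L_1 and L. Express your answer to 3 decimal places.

Common perpendicular direction n = (0, -1, 2) × (-2, 0, 3) = (-3, -4, -2).
With w = (2, -7, 5) − (-8, 6, 2) = (10, -13, 3), w · n = 16.
Distance = |w · n| / |n| = |16| / √29 ≈ 2.971.

2.971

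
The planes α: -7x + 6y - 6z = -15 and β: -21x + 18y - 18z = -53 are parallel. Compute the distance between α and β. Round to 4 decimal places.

0.2424

Rescale β by 1/3: -7x + 6y - 6z = -53/3. Then distance = |-15 − (-53/3)| / √121 ≈ 0.2424.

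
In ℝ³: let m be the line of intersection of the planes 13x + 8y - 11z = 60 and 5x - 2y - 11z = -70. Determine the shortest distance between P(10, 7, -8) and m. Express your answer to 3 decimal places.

15.847

Direction of m: (13, 8, -11) × (5, -2, -11) = (-110, 88, -66).
A point on m: solving the two plane equations with x = 10 gives (10, 5, 10).
Taking (10, 5, 10) on m with direction v = (-110, 88, -66): w = P − (10, 5, 10) = (0, 2, -18), and w × v = (1452, 1980, 220).
Distance = |w × v| / |v| = √6077104 / √24200 ≈ 15.847.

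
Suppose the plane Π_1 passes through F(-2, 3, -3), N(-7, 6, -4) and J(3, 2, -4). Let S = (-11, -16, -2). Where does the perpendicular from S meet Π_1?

FN = (-5, 3, -1), FJ = (5, -1, -1); a normal to Π_1 is FN × FJ = (-4, -10, -10).
Using F: Π_1 has equation -4x - 10y - 10z = 8.
Foot = S − λn with λ = (n·S − d)/|n|² = (224 − 8)/216 = 1.
Foot = (-11, -16, -2) − 1·(-4, -10, -10) = (-7, -6, 8).

(-7, -6, 8)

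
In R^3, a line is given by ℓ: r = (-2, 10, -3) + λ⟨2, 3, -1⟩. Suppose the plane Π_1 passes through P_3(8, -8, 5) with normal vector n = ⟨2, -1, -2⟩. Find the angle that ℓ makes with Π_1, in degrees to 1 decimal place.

Π_1: n·r = n·P_3 gives 2x - y - 2z = 14.
sin θ = |n·v| / (|n||v|) = |3| / (√9 · √14) = 0.26726.
θ ≈ 15.5°.

15.5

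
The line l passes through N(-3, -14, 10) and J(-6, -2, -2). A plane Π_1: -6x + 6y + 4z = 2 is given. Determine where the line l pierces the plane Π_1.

A direction vector for l is J − N = (-3, 12, -12).
Substitute r = (-3, -14, 10) + t(-3, 12, -12) into the plane: -26 + 42t = 2, so t = 2/3.
Intersection: (-3, -14, 10) + (2/3)·(-3, 12, -12) = (-5, -6, 2).

(-5, -6, 2)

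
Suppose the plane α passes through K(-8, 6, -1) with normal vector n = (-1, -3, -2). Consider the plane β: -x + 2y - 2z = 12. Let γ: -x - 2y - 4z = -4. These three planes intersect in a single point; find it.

α: n·r = n·K gives -x - 3y - 2z = -8.
Solving the 3×3 linear system -x - 3y - 2z = -8, -x + 2y - 2z = 12, -x - 2y - 4z = -4 (e.g. by elimination or Cramer's rule, determinant = 10) gives (-4, 4, 0).

(-4, 4, 0)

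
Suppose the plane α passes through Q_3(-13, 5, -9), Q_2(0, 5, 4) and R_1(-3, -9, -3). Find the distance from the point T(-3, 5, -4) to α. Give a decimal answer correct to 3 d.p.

3.466

Q_3Q_2 = (13, 0, 13), Q_3R_1 = (10, -14, 6); a normal to α is Q_3Q_2 × Q_3R_1 = (182, 52, -182).
Using Q_3: α has equation 182x + 52y - 182z = -468.
n·T − d = (182)·(-3) + (52)·(5) + (-182)·(-4) − (-468) = 910; |n| = √68952.
Distance = |910| / √68952 = 910/√68952 ≈ 3.466.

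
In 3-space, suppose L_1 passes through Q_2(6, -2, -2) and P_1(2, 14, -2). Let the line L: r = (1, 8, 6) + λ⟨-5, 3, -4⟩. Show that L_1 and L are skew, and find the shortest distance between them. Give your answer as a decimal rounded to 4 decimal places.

7.4307

A direction vector for L_1 is P_1 − Q_2 = (-4, 16, 0).
Common perpendicular direction n = (-4, 16, 0) × (-5, 3, -4) = (-64, -16, 68).
With w = (1, 8, 6) − (6, -2, -2) = (-5, 10, 8), w · n = 704.
Since n ≠ 0 the lines are not parallel, and w · n = 704 ≠ 0 so they do not intersect; hence they are skew.
Distance = |w · n| / |n| = |704| / √8976 ≈ 7.4307.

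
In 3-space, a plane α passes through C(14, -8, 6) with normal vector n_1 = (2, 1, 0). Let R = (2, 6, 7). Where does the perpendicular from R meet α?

(6, 8, 7)

α: n_1·r = n_1·C gives 2x + y = 20.
Foot = R − λn with λ = (n·R − d)/|n|² = (10 − 20)/5 = -2.
Foot = (2, 6, 7) − (-2)·(2, 1, 0) = (6, 8, 7).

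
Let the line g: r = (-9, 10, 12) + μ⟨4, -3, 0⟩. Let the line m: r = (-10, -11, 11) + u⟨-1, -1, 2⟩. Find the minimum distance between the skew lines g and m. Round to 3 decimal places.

14.828

Common perpendicular direction n = (4, -3, 0) × (-1, -1, 2) = (-6, -8, -7).
With w = (-10, -11, 11) − (-9, 10, 12) = (-1, -21, -1), w · n = 181.
Distance = |w · n| / |n| = |181| / √149 ≈ 14.828.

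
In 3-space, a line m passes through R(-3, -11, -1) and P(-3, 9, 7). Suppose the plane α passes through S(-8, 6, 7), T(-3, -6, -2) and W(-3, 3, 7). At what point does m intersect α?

A direction vector for m is P − R = (0, 20, 8).
ST = (5, -12, -9), SW = (5, -3, 0); a normal to α is ST × SW = (-27, -45, 45).
Using S: α has equation -27x - 45y + 45z = 261.
Substitute r = (-3, -11, -1) + t(0, 20, 8) into the plane: 531 + (-540)t = 261, so t = 1/2.
Intersection: (-3, -11, -1) + (1/2)·(0, 20, 8) = (-3, -1, 3).

(-3, -1, 3)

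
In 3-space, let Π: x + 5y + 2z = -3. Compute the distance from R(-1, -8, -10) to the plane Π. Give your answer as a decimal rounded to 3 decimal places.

10.589

n·R − d = (1)·(-1) + (5)·(-8) + (2)·(-10) − (-3) = -58; |n| = √30.
Distance = |-58| / √30 = 58/√30 ≈ 10.589.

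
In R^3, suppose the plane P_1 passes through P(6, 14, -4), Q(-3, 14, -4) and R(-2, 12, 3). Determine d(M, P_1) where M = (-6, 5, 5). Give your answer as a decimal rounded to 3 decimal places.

6.181

PQ = (-9, 0, 0), PR = (-8, -2, 7); a normal to P_1 is PQ × PR = (0, 63, 18).
Using P: P_1 has equation 63y + 18z = 810.
n·M − d = (0)·(-6) + (63)·(5) + (18)·(5) − 810 = -405; |n| = √4293.
Distance = |-405| / √4293 = 405/√4293 ≈ 6.181.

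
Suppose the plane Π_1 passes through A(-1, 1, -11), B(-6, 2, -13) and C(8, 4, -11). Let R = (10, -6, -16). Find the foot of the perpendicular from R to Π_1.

AB = (-5, 1, -2), AC = (9, 3, 0); a normal to Π_1 is AB × AC = (6, -18, -24).
Using A: Π_1 has equation 6x - 18y - 24z = 240.
Foot = R − λn with λ = (n·R − d)/|n|² = (552 − 240)/936 = 1/3.
Foot = (10, -6, -16) − (1/3)·(6, -18, -24) = (8, 0, -8).

(8, 0, -8)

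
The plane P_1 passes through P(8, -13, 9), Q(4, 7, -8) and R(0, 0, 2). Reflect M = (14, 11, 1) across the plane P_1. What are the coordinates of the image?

(2, -5, -15)

PQ = (-4, 20, -17), PR = (-8, 13, -7); a normal to P_1 is PQ × PR = (81, 108, 108).
Using P: P_1 has equation 81x + 108y + 108z = 216.
λ = (n·M − d)/|n|² = (2430 − 216)/29889 = 2/27.
Reflection = M − 2λn = (14, 11, 1) − (4/27)·(81, 108, 108) = (2, -5, -15).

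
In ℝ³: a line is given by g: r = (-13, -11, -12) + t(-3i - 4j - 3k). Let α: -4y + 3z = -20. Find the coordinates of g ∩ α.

(-1, 5, 0)

Substitute r = (-13, -11, -12) + t(-3, -4, -3) into the plane: 8 + 7t = -20, so t = -4.
Intersection: (-13, -11, -12) + (-4)·(-3, -4, -3) = (-1, 5, 0).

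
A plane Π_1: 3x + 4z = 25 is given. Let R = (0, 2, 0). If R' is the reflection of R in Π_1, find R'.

λ = (n·R − d)/|n|² = (0 − 25)/25 = -1.
Reflection = R − 2λn = (0, 2, 0) − (-2)·(3, 0, 4) = (6, 2, 8).

(6, 2, 8)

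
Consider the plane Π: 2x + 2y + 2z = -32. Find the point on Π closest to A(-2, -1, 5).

(-8, -7, -1)

Foot = A − λn with λ = (n·A − d)/|n|² = (4 − (-32))/12 = 3.
Foot = (-2, -1, 5) − 3·(2, 2, 2) = (-8, -7, -1).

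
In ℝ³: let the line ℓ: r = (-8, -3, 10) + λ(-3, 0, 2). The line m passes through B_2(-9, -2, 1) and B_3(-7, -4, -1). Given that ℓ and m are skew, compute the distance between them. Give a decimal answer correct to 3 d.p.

A direction vector for m is B_3 − B_2 = (2, -2, -2).
Common perpendicular direction n = (-3, 0, 2) × (2, -2, -2) = (4, -2, 6).
With w = (-9, -2, 1) − (-8, -3, 10) = (-1, 1, -9), w · n = -60.
Distance = |w · n| / |n| = |-60| / √56 ≈ 8.018.

8.018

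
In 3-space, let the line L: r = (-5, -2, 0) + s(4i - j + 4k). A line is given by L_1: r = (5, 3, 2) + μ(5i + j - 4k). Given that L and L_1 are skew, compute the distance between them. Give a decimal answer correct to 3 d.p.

Common perpendicular direction n = (4, -1, 4) × (5, 1, -4) = (0, 36, 9).
With w = (5, 3, 2) − (-5, -2, 0) = (10, 5, 2), w · n = 198.
Distance = |w · n| / |n| = |198| / √1377 ≈ 5.336.

5.336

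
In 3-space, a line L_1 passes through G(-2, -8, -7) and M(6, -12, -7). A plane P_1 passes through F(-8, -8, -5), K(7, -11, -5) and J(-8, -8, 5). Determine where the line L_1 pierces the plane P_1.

A direction vector for L_1 is M − G = (8, -4, 0).
FK = (15, -3, 0), FJ = (0, 0, 10); a normal to P_1 is FK × FJ = (-30, -150, 0).
Using F: P_1 has equation -30x - 150y = 1440.
Substitute r = (-2, -8, -7) + t(8, -4, 0) into the plane: 1260 + 360t = 1440, so t = 1/2.
Intersection: (-2, -8, -7) + (1/2)·(8, -4, 0) = (2, -10, -7).

(2, -10, -7)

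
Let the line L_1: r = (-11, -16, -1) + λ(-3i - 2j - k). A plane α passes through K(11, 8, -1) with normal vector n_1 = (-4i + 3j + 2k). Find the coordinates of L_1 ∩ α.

(1, -8, 3)

α: n_1·r = n_1·K gives -4x + 3y + 2z = -22.
Substitute r = (-11, -16, -1) + t(-3, -2, -1) into the plane: -6 + 4t = -22, so t = -4.
Intersection: (-11, -16, -1) + (-4)·(-3, -2, -1) = (1, -8, 3).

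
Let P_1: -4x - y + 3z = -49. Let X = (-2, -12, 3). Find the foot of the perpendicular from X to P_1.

(10, -9, -6)

Foot = X − λn with λ = (n·X − d)/|n|² = (29 − (-49))/26 = 3.
Foot = (-2, -12, 3) − 3·(-4, -1, 3) = (10, -9, -6).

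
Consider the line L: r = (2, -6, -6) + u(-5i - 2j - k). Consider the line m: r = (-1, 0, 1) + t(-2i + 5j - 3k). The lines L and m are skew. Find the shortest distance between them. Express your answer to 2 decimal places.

Common perpendicular direction n = (-5, -2, -1) × (-2, 5, -3) = (11, -13, -29).
With w = (-1, 0, 1) − (2, -6, -6) = (-3, 6, 7), w · n = -314.
Distance = |w · n| / |n| = |-314| / √1131 ≈ 9.34.

9.34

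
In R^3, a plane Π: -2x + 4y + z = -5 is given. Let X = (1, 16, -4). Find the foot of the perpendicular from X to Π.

(7, 4, -7)

Foot = X − λn with λ = (n·X − d)/|n|² = (58 − (-5))/21 = 3.
Foot = (1, 16, -4) − 3·(-2, 4, 1) = (7, 4, -7).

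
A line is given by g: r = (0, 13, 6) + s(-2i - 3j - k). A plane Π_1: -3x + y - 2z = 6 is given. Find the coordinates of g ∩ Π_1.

(-2, 10, 5)

Substitute r = (0, 13, 6) + t(-2, -3, -1) into the plane: 1 + 5t = 6, so t = 1.
Intersection: (0, 13, 6) + 1·(-2, -3, -1) = (-2, 10, 5).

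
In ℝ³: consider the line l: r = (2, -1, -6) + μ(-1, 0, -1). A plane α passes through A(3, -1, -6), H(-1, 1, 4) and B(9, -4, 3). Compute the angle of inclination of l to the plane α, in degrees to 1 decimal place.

18.4

AH = (-4, 2, 10), AB = (6, -3, 9); a normal to α is AH × AB = (48, 96, 0).
Using A: α has equation 48x + 96y = 48.
sin θ = |n·v| / (|n||v|) = |-48| / (√11520 · √2) = 0.31623.
θ ≈ 18.4°.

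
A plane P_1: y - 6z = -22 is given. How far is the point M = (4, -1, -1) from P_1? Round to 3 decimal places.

n·M − d = (0)·(4) + (1)·(-1) + (-6)·(-1) − (-22) = 27; |n| = √37.
Distance = |27| / √37 = 27/√37 ≈ 4.439.

4.439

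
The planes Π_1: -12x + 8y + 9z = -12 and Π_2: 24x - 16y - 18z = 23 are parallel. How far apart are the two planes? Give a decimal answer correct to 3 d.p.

Rescale Π_2 by 1/(-2): -12x + 8y + 9z = -23/2. Then distance = |-12 − (-23/2)| / √289 ≈ 0.029.

0.029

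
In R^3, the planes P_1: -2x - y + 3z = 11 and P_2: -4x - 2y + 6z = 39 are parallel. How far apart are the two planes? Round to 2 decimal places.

Rescale P_2 by 1/2: -2x - y + 3z = 39/2. Then distance = |11 − (39/2)| / √14 ≈ 2.27.

2.27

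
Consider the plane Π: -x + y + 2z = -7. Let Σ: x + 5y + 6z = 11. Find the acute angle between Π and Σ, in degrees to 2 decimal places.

cos θ = |n₁·n₂| / (|n₁||n₂|) = |16| / (√6 · √62).
θ = arccos(0.82956) ≈ 33.95°.

33.95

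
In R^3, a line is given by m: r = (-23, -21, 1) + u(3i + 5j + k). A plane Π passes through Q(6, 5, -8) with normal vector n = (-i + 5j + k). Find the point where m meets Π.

(-11, -1, 5)

Π: n·r = n·Q gives -x + 5y + z = 11.
Substitute r = (-23, -21, 1) + t(3, 5, 1) into the plane: -81 + 23t = 11, so t = 4.
Intersection: (-23, -21, 1) + 4·(3, 5, 1) = (-11, -1, 5).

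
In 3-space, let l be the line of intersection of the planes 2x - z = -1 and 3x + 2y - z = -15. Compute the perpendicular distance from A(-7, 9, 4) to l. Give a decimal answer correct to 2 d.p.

Direction of l: (2, 0, -1) × (3, 2, -1) = (2, -1, 4).
A point on l: solving the two plane equations with x = -2 gives (-2, -6, -3).
Taking (-2, -6, -3) on l with direction v = (2, -1, 4): w = A − (-2, -6, -3) = (-5, 15, 7), and w × v = (67, 34, -25).
Distance = |w × v| / |v| = √6270 / √21 ≈ 17.28.

17.28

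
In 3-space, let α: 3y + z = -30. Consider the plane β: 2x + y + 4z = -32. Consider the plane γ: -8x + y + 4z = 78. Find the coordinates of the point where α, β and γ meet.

(-11, -10, 0)

Solving the 3×3 linear system 3y + z = -30, 2x + y + 4z = -32, -8x + y + 4z = 78 (e.g. by elimination or Cramer's rule, determinant = -110) gives (-11, -10, 0).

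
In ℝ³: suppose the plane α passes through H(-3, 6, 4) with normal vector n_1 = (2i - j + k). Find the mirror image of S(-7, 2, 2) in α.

α: n_1·r = n_1·H gives 2x - y + z = -8.
λ = (n·S − d)/|n|² = (-14 − (-8))/6 = -1.
Reflection = S − 2λn = (-7, 2, 2) − (-2)·(2, -1, 1) = (-3, 0, 4).

(-3, 0, 4)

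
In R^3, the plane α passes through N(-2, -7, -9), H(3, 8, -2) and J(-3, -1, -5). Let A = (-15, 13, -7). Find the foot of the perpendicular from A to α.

(-11, 7, 3)

NH = (5, 15, 7), NJ = (-1, 6, 4); a normal to α is NH × NJ = (18, -27, 45).
Using N: α has equation 18x - 27y + 45z = -252.
Foot = A − λn with λ = (n·A − d)/|n|² = (-936 − (-252))/3078 = -2/9.
Foot = (-15, 13, -7) − (-2/9)·(18, -27, 45) = (-11, 7, 3).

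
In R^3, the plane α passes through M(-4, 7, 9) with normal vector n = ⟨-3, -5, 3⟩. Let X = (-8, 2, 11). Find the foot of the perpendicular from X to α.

(-5, 7, 8)

α: n·r = n·M gives -3x - 5y + 3z = 4.
Foot = X − λn with λ = (n·X − d)/|n|² = (47 − 4)/43 = 1.
Foot = (-8, 2, 11) − 1·(-3, -5, 3) = (-5, 7, 8).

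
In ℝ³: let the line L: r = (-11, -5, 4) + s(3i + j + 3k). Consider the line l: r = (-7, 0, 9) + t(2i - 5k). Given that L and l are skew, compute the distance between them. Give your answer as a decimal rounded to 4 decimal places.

3.4595

Common perpendicular direction n = (3, 1, 3) × (2, 0, -5) = (-5, 21, -2).
With w = (-7, 0, 9) − (-11, -5, 4) = (4, 5, 5), w · n = 75.
Distance = |w · n| / |n| = |75| / √470 ≈ 3.4595.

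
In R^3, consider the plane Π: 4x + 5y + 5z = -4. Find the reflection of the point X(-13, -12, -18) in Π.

(11, 18, 12)

λ = (n·X − d)/|n|² = (-202 − (-4))/66 = -3.
Reflection = X − 2λn = (-13, -12, -18) − (-6)·(4, 5, 5) = (11, 18, 12).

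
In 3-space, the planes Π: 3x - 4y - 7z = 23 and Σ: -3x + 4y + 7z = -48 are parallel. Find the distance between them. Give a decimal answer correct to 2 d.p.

2.91

Rescale Σ by 1/(-1): 3x - 4y - 7z = 48. Then distance = |23 − 48| / √74 ≈ 2.91.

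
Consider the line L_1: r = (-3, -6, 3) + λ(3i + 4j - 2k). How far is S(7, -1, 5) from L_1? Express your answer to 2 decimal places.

7.49

Taking (-3, -6, 3) on L_1 with direction v = (3, 4, -2): w = S − (-3, -6, 3) = (10, 5, 2), and w × v = (-18, 26, 25).
Distance = |w × v| / |v| = √1625 / √29 ≈ 7.49.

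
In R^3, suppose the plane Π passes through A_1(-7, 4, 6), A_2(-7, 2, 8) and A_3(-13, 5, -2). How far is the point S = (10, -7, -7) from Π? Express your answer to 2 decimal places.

A_1A_2 = (0, -2, 2), A_1A_3 = (-6, 1, -8); a normal to Π is A_1A_2 × A_1A_3 = (14, -12, -12).
Using A_1: Π has equation 14x - 12y - 12z = -218.
n·S − d = (14)·(10) + (-12)·(-7) + (-12)·(-7) − (-218) = 526; |n| = √484.
Distance = |526| / √484 = 526/√484 ≈ 23.91.

23.91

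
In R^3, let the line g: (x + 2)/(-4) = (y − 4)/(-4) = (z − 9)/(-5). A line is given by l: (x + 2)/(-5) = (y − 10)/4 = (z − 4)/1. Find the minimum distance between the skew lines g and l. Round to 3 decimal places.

7.237

g has direction (-4, -4, -5) through (-2, 4, 9).
l has direction (-5, 4, 1) through (-2, 10, 4).
Common perpendicular direction n = (-4, -4, -5) × (-5, 4, 1) = (16, 29, -36).
With w = (-2, 10, 4) − (-2, 4, 9) = (0, 6, -5), w · n = 354.
Distance = |w · n| / |n| = |354| / √2393 ≈ 7.237.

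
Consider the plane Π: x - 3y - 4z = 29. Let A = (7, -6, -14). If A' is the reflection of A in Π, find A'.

(3, 6, 2)

λ = (n·A − d)/|n|² = (81 − 29)/26 = 2.
Reflection = A − 2λn = (7, -6, -14) − 4·(1, -3, -4) = (3, 6, 2).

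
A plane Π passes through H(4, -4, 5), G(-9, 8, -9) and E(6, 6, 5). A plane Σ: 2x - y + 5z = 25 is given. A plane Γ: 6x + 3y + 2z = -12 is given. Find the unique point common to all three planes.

HG = (-13, 12, -14), HE = (2, 10, 0); a normal to Π is HG × HE = (140, -28, -154).
Using H: Π has equation 140x - 28y - 154z = -98.
Solving the 3×3 linear system 140x - 28y - 154z = -98, 2x - y + 5z = 25, 6x + 3y + 2z = -12 (e.g. by elimination or Cramer's rule, determinant = -4956) gives (1, -8, 3).

(1, -8, 3)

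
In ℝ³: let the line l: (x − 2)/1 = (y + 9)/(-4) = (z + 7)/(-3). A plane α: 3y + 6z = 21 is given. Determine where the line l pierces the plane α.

l has direction (1, -4, -3) through (2, -9, -7).
Substitute r = (2, -9, -7) + t(1, -4, -3) into the plane: -69 + (-30)t = 21, so t = -3.
Intersection: (2, -9, -7) + (-3)·(1, -4, -3) = (-1, 3, 2).

(-1, 3, 2)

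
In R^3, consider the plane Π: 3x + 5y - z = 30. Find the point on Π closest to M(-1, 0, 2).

Foot = M − λn with λ = (n·M − d)/|n|² = (-5 − 30)/35 = -1.
Foot = (-1, 0, 2) − (-1)·(3, 5, -1) = (2, 5, 1).

(2, 5, 1)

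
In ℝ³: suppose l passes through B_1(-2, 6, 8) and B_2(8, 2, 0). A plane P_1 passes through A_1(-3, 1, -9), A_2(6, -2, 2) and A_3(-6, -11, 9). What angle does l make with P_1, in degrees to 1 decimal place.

50.7

A direction vector for l is B_2 − B_1 = (10, -4, -8).
A_1A_2 = (9, -3, 11), A_1A_3 = (-3, -12, 18); a normal to P_1 is A_1A_2 × A_1A_3 = (78, -195, -117).
Using A_1: P_1 has equation 78x - 195y - 117z = 624.
sin θ = |n·v| / (|n||v|) = |2496| / (√57798 · √180) = 0.77384.
θ ≈ 50.7°.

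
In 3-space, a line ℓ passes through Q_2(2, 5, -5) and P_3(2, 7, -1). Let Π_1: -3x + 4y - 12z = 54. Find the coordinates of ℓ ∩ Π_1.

A direction vector for ℓ is P_3 − Q_2 = (0, 2, 4).
Substitute r = (2, 5, -5) + t(0, 2, 4) into the plane: 74 + (-40)t = 54, so t = 1/2.
Intersection: (2, 5, -5) + (1/2)·(0, 2, 4) = (2, 6, -3).

(2, 6, -3)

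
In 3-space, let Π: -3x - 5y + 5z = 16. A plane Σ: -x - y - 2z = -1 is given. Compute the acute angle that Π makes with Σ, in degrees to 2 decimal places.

83.90

cos θ = |n₁·n₂| / (|n₁||n₂|) = |-2| / (√59 · √6).
θ = arccos(0.10630) ≈ 83.90°.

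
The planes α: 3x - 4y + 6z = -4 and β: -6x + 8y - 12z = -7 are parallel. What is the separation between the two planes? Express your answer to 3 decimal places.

0.960

Rescale β by 1/(-2): 3x - 4y + 6z = 7/2. Then distance = |-4 − (7/2)| / √61 ≈ 0.960.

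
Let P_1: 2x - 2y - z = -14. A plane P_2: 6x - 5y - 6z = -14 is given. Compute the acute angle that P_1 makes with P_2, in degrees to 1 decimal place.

18.6

cos θ = |n₁·n₂| / (|n₁||n₂|) = |28| / (√9 · √97).
θ = arccos(0.94766) ≈ 18.6°.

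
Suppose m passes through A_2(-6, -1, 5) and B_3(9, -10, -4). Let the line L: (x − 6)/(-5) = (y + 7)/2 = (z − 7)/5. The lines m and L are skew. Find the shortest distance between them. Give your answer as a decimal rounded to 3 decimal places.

4.041

A direction vector for m is B_3 − A_2 = (15, -9, -9).
L has direction (-5, 2, 5) through (6, -7, 7).
Common perpendicular direction n = (15, -9, -9) × (-5, 2, 5) = (-27, -30, -15).
With w = (6, -7, 7) − (-6, -1, 5) = (12, -6, 2), w · n = -174.
Distance = |w · n| / |n| = |-174| / √1854 ≈ 4.041.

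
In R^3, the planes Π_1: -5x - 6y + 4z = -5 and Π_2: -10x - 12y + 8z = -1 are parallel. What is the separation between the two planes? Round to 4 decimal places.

Rescale Π_2 by 1/2: -5x - 6y + 4z = -1/2. Then distance = |-5 − (-1/2)| / √77 ≈ 0.5128.

0.5128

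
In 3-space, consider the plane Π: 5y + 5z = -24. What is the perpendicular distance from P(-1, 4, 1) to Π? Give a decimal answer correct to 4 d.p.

n·P − d = (0)·(-1) + (5)·(4) + (5)·(1) − (-24) = 49; |n| = √50.
Distance = |49| / √50 = 49/√50 ≈ 6.9296.

6.9296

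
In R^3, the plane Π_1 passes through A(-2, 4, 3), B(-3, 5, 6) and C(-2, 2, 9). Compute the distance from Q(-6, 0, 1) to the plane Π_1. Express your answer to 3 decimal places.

AB = (-1, 1, 3), AC = (0, -2, 6); a normal to Π_1 is AB × AC = (12, 6, 2).
Using A: Π_1 has equation 12x + 6y + 2z = 6.
n·Q − d = (12)·(-6) + (6)·(0) + (2)·(1) − 6 = -76; |n| = √184.
Distance = |-76| / √184 = 76/√184 ≈ 5.603.

5.603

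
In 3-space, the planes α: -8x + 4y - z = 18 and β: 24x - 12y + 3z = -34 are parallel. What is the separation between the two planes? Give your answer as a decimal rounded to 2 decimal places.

0.74

Rescale β by 1/(-3): -8x + 4y - z = 34/3. Then distance = |18 − (34/3)| / √81 ≈ 0.74.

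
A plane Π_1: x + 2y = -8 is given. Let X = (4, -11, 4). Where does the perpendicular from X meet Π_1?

Foot = X − λn with λ = (n·X − d)/|n|² = (-18 − (-8))/5 = -2.
Foot = (4, -11, 4) − (-2)·(1, 2, 0) = (6, -7, 4).

(6, -7, 4)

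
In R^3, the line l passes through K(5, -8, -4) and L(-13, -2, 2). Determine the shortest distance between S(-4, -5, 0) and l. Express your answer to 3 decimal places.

0.953

A direction vector for l is L − K = (-18, 6, 6).
Taking (5, -8, -4) on l with direction v = (-18, 6, 6): w = S − (5, -8, -4) = (-9, 3, 4), and w × v = (-6, -18, 0).
Distance = |w × v| / |v| = √360 / √396 ≈ 0.953.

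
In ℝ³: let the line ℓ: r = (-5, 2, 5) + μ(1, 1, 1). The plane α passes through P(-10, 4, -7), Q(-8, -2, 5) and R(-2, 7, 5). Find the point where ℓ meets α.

(-3, 4, 7)

PQ = (2, -6, 12), PR = (8, 3, 12); a normal to α is PQ × PR = (-108, 72, 54).
Using P: α has equation -108x + 72y + 54z = 990.
Substitute r = (-5, 2, 5) + t(1, 1, 1) into the plane: 954 + 18t = 990, so t = 2.
Intersection: (-5, 2, 5) + 2·(1, 1, 1) = (-3, 4, 7).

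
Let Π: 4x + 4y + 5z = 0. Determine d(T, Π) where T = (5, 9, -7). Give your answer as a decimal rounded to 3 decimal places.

n·T − d = (4)·(5) + (4)·(9) + (5)·(-7) − 0 = 21; |n| = √57.
Distance = |21| / √57 = 21/√57 ≈ 2.782.

2.782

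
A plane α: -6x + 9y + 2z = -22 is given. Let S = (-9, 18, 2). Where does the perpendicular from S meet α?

(3, 0, -2)

Foot = S − λn with λ = (n·S − d)/|n|² = (220 − (-22))/121 = 2.
Foot = (-9, 18, 2) − 2·(-6, 9, 2) = (3, 0, -2).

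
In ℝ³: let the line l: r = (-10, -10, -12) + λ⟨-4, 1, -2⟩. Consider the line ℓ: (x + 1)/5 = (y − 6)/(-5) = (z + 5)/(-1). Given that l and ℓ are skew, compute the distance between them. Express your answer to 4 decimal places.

ℓ has direction (5, -5, -1) through (-1, 6, -5).
Common perpendicular direction n = (-4, 1, -2) × (5, -5, -1) = (-11, -14, 15).
With w = (-1, 6, -5) − (-10, -10, -12) = (9, 16, 7), w · n = -218.
Distance = |w · n| / |n| = |-218| / √542 ≈ 9.3639.

9.3639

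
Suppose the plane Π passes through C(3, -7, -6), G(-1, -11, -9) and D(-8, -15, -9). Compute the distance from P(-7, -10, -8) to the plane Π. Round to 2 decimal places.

CG = (-4, -4, -3), CD = (-11, -8, -3); a normal to Π is CG × CD = (-12, 21, -12).
Using C: Π has equation -12x + 21y - 12z = -111.
n·P − d = (-12)·(-7) + (21)·(-10) + (-12)·(-8) − (-111) = 81; |n| = √729.
Distance = |81| / √729 = 81/√729 ≈ 3.00.

3.00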